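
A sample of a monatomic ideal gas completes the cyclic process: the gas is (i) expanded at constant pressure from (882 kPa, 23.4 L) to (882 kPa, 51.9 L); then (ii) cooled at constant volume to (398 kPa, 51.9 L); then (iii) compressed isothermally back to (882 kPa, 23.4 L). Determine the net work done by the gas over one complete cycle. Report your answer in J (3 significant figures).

Leg (i): W = PΔV = (882)(51.9 − 23.4) = 25137 J.
Leg (ii): W = 0.
Leg (iii): W = PᵢVᵢ ln(V_f/Vᵢ) = (20656) ln(23.4/51.9) = -16454 J.
W_net = 25137 − 16454 = 8683 J.

W_net ≈ 8680 J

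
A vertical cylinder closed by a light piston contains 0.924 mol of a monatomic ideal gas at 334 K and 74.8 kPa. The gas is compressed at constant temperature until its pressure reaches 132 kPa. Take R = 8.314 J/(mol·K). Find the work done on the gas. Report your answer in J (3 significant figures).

W ≈ 1460 J

Isothermal process: W = nRT ln(V₂/V₁) = nRT ln(P₁/P₂).
W = (0.924)(8.314)(334) × ln(74.8/132)
  = 2566 × ln(0.5667) = 2566 × -0.568
W_by_gas = -1457 J; work on gas = −W_by = 1457 J.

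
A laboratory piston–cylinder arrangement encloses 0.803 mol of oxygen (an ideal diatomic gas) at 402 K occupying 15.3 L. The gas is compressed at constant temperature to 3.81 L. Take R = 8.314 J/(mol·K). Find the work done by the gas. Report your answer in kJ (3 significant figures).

Isothermal: W = nRT ln(V₂/V₁).
W = (0.803)(8.314)(402) × ln(3.81/15.3)
  = 2684 × -1.39
W_by_gas = -3731 J.

W ≈ -3.73 kJ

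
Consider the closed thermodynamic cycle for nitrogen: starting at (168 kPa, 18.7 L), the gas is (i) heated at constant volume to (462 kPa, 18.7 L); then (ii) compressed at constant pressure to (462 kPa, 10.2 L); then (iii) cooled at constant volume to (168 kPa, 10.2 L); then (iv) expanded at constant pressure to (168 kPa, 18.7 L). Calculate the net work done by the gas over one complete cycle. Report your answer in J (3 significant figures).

Constant-volume legs do no work.
W(ii) = (462)(10.2 − 18.7) = -3927 J; W(iv) = (168)(18.7 − 10.2) = 1428 J.
W_net = -3927 + 1428 = -2499 J (the counter-clockwise enclosed area).

W_net ≈ -2500 J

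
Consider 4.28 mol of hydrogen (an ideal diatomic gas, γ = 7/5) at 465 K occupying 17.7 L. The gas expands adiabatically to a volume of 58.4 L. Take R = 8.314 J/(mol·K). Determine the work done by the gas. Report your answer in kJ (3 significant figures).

Adiabatic: TV^(γ−1) = const with γ = 7/5.
T₂ = T₁ (V₁/V₂)^(γ−1) = 465 × (17.7/58.4)^0.4 = 465 × 0.6203 = 288.5 K.
W_by = nCᵥ(T₁ − T₂) = (4.28)(20.79)(465 − 288.5) = 15705 J.

W ≈ 15.7 kJ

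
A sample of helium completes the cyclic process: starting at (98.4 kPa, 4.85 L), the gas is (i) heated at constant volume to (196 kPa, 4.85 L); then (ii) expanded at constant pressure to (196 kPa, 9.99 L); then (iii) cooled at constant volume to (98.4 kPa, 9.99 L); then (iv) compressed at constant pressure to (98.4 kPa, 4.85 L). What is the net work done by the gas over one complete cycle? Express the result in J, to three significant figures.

W_net ≈ 502 J

Constant-volume legs do no work.
W(ii) = (196)(9.99 − 4.85) = 1007 J; W(iv) = (98.4)(4.85 − 9.99) = -505.8 J.
W_net = 1007 − 505.8 = 501.7 J (the clockwise enclosed area).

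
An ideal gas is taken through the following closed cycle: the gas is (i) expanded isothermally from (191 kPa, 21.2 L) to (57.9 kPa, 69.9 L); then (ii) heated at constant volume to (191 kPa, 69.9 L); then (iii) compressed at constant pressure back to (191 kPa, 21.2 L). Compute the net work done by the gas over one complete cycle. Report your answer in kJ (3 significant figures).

W_net ≈ -4.47 kJ

Leg (i): W = PᵢVᵢ ln(V_f/Vᵢ) = (4049) ln(69.9/21.2) = 4831 J.
Leg (ii): W = 0.
Leg (iii): W = PΔV = (191)(21.2 − 69.9) = -9302 J.
W_net = 4831 − 9302 = -4471 J.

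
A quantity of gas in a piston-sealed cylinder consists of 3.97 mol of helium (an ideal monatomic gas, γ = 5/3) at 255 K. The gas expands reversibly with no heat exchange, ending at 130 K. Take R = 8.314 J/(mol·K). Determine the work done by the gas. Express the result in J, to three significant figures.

W ≈ 6190 J

Adiabatic ⇒ Q = 0, so W_by = −ΔU = nCᵥ(T₁ − T₂).
Cᵥ = 3R/2 = 12.47 J/(mol·K).
W = (3.97)(12.47)(255 − 130) = 6189 J.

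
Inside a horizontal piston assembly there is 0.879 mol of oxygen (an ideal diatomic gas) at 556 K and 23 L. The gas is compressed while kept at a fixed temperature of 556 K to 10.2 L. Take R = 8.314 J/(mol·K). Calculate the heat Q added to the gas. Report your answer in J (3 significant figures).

Isothermal ⇒ ΔU = 0, so Q = W = nRT ln(V₂/V₁).
Q = (0.879)(8.314)(556) ln(10.2/23) = 4063 × -0.8131 = -3304 J.

Q ≈ -3300 J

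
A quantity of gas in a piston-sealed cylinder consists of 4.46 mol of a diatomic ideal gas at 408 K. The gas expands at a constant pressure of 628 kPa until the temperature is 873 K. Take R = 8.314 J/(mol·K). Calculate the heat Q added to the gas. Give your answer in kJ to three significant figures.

Q ≈ 60.3 kJ

Isobaric: W = nRΔT = (4.46)(8.314)(465) = 17242 J.
ΔU = nCᵥΔT with Cᵥ = 5R/2: ΔU = (4.46)(20.79)(465) = 43106 J.
Q = ΔU + W = 43106 + 17242 = 60348 J.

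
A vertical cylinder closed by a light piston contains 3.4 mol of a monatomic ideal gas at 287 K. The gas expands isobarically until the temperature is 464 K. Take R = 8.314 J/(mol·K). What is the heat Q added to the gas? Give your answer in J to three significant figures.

Isobaric: W = nRΔT = (3.4)(8.314)(177) = 5003 J.
ΔU = nCᵥΔT with Cᵥ = 3R/2: ΔU = (3.4)(12.47)(177) = 7505 J.
Q = ΔU + W = 7505 + 5003 = 12508 J.

Q ≈ 12500 J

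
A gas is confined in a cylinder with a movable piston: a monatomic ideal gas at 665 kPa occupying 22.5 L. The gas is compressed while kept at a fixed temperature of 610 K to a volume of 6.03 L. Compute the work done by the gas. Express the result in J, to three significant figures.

Isothermal: W = nRT ln(V₂/V₁) = P₁V₁ ln(V₂/V₁).
P₁V₁ = (665 kPa)(22.5 L) = 14962 J.
W = 14962 × ln(6.03/22.5) = 14962 × -1.317
W_by_gas = -19702 J.

W ≈ -19700 J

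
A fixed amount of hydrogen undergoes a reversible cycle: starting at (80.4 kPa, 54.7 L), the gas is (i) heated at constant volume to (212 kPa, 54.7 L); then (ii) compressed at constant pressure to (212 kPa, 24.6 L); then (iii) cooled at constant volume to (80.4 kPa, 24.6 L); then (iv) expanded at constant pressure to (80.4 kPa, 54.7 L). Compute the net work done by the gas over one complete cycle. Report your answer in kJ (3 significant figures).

W_net ≈ -3.96 kJ

Constant-volume legs do no work.
W(ii) = (212)(24.6 − 54.7) = -6381 J; W(iv) = (80.4)(54.7 − 24.6) = 2420 J.
W_net = -6381 + 2420 = -3961 J (the counter-clockwise enclosed area).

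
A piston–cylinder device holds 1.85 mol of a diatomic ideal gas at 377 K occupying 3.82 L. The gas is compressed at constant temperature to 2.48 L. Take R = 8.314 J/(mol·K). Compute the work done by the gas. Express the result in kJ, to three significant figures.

W ≈ -2.50 kJ

Isothermal: W = nRT ln(V₂/V₁).
W = (1.85)(8.314)(377) × ln(2.48/3.82)
  = 5799 × -0.432
W_by_gas = -2505 J.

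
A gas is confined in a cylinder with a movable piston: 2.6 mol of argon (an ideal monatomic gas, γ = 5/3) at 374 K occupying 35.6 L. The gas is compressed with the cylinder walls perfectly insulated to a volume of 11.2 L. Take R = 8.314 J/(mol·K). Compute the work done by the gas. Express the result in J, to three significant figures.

Adiabatic: TV^(γ−1) = const with γ = 5/3.
T₂ = T₁ (V₁/V₂)^(γ−1) = 374 × (35.6/11.2)^0.667 = 374 × 2.162 = 808.5 K.
W_by = nCᵥ(T₁ − T₂) = (2.6)(12.47)(374 − 808.5) = -14089 J.

W ≈ -14100 J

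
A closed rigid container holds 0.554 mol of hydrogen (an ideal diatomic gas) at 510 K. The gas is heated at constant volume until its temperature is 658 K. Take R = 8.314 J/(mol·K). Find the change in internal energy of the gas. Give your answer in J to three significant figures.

Constant volume ⇒ W = 0, so Q = ΔU = nCᵥΔT with Cᵥ = 5R/2 = 20.79 J/(mol·K).
ΔU = (0.554)(20.79)(658 − 510) = 1704 J.

ΔU ≈ 1700 J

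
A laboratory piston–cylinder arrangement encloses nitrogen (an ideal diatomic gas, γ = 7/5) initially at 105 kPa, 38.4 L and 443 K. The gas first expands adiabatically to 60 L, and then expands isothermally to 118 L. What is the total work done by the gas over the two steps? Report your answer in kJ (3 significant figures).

Step 1 (adiabatic): W = (P₁V₁ − P₂V₂)/(γ−1) = (4032 − 3373)/0.4 = 1648 J.
After step 1: P = 56.21 kPa, V = 60 L, T = 370.6 K.
Step 2 (isothermal): W = P₁V₁ ln(V₂/V₁) = (3373) ln(118/60) = 2281 J.
W_total = 1648 + 2281 = 3929 J.

W_total ≈ 3.93 kJ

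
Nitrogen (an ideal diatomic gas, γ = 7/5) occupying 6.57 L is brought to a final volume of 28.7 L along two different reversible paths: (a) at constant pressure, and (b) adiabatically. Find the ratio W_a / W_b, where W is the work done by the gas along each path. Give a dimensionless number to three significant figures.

Path (a) isobaric: W = P₁(V₂ − V₁) → W_a/(P₁V₁) = 3.368.
Path (b) adiabatic: W = P₁V₁(1 − (V₁/V₂)^(γ−1))/(γ−1) → W_b/(P₁V₁) = 1.114.
W_a / W_b = 3.368 / 1.114 = 3.024.

W_a / W_b ≈ 3.02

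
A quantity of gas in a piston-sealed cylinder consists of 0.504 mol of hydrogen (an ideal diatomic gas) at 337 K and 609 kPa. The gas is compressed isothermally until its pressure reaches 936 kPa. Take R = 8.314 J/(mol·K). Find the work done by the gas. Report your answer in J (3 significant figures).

Isothermal process: W = nRT ln(V₂/V₁) = nRT ln(P₁/P₂).
W = (0.504)(8.314)(337) × ln(609/936)
  = 1412 × ln(0.6506) = 1412 × -0.4298
W_by_gas = -606.9 J.

W ≈ -607 J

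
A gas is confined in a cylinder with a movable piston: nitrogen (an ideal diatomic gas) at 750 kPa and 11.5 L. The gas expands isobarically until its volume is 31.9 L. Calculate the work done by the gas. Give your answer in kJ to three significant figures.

W ≈ 15.3 kJ

Isobaric: W = P ΔV.
W = (750 kPa)(31.9 − 11.5 L) = (750)(20.4) = 15300 J.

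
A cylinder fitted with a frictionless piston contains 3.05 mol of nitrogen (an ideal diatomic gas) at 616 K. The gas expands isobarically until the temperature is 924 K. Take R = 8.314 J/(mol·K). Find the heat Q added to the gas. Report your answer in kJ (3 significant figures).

Q ≈ 27.3 kJ

Isobaric: W = nRΔT = (3.05)(8.314)(308) = 7810 J.
ΔU = nCᵥΔT with Cᵥ = 5R/2: ΔU = (3.05)(20.79)(308) = 19525 J.
Q = ΔU + W = 19525 + 7810 = 27336 J.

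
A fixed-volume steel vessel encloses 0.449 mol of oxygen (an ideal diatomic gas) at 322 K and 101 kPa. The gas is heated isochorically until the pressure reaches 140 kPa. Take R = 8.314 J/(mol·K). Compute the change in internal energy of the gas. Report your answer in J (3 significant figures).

ΔU ≈ 1160 J

Constant volume ⇒ W = 0, so Q = ΔU = nCᵥΔT with Cᵥ = 5R/2 = 20.79 J/(mol·K).
At constant V, T₂/T₁ = P₂/P₁ ⇒ ΔT = T₁(P₂/P₁ − 1) = 322·(140/101 − 1) = 124.3 K.
ΔU = (0.449)(20.79)(124.3) = 1160 J.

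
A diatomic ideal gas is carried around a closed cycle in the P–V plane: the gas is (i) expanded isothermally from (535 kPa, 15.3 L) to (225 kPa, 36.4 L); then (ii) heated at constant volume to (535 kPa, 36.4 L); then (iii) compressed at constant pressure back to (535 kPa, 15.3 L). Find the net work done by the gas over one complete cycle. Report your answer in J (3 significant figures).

Leg (i): W = PᵢVᵢ ln(V_f/Vᵢ) = (8186) ln(36.4/15.3) = 7095 J.
Leg (ii): W = 0.
Leg (iii): W = PΔV = (535)(15.3 − 36.4) = -11288 J.
W_net = 7095 − 11288 = -4194 J.

W_net ≈ -4190 J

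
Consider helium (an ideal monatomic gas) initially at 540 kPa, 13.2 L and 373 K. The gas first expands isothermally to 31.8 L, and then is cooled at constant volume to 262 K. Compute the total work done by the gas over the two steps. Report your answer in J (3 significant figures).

Step 1 (isothermal): W = P₁V₁ ln(V₂/V₁) = (7128) ln(31.8/13.2) = 6267 J.
Step 2 (isochoric): W = 0 (constant volume).
W_total = 6267 + 0 = 6267 J.

W_total ≈ 6270 J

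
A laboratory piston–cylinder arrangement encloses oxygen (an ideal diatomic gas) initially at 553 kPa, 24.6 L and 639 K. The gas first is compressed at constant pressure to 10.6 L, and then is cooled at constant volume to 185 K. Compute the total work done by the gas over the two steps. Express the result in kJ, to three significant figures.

W_total ≈ -7.74 kJ

Step 1 (isobaric): W = PΔV = (553 kPa)(10.6 − 24.6 L) = -7742 J.
Step 2 (isochoric): W = 0 (constant volume).
W_total = -7742 + 0 = -7742 J.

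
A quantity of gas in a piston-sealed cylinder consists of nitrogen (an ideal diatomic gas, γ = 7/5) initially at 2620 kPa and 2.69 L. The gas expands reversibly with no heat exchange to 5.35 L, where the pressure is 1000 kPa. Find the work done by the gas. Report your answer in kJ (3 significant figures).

Adiabatic: W = (P₁V₁ − P₂V₂)/(γ − 1) with γ = 7/5.
P₁V₁ = 7048 J, P₂V₂ = 5350 J.
W = (7048 − 5350) / 0.4 = 4245 J.

W ≈ 4.24 kJ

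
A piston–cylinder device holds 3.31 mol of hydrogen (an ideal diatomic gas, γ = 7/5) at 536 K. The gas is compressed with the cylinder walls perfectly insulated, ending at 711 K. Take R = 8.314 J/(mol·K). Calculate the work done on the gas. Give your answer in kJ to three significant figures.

Adiabatic ⇒ Q = 0, so W_by = −ΔU = nCᵥ(T₁ − T₂).
Cᵥ = 5R/2 = 20.79 J/(mol·K).
W = (3.31)(20.79)(536 − 711) = -12040 J.
Work on gas = −W_by = 12040 J.

W ≈ 12.0 kJ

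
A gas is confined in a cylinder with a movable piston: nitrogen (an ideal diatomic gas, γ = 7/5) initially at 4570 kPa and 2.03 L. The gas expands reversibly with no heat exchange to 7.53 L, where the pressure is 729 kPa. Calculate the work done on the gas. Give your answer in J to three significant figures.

Adiabatic: W = (P₁V₁ − P₂V₂)/(γ − 1) with γ = 7/5.
P₁V₁ = 9277 J, P₂V₂ = 5489 J.
W = (9277 − 5489) / 0.4 = 9469 J.
Work on gas = −W_by = -9469 J.

W ≈ -9470 J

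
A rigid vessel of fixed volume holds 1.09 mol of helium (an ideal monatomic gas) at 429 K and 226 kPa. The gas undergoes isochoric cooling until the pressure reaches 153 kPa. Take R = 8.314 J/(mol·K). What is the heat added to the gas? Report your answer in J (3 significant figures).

Q ≈ -1880 J

Constant volume ⇒ W = 0, so Q = ΔU = nCᵥΔT with Cᵥ = 3R/2 = 12.47 J/(mol·K).
At constant V, T₂/T₁ = P₂/P₁ ⇒ ΔT = T₁(P₂/P₁ − 1) = 429·(153/226 − 1) = -138.6 K.
ΔU = (1.09)(12.47)(-138.6) = -1884 J.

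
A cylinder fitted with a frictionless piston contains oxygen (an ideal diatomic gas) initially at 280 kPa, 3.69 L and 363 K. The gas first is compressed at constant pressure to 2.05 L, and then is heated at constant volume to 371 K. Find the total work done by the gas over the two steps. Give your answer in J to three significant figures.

Step 1 (isobaric): W = PΔV = (280 kPa)(2.05 − 3.69 L) = -459.2 J.
Step 2 (isochoric): W = 0 (constant volume).
W_total = -459.2 + 0 = -459.2 J.

W_total ≈ -459 J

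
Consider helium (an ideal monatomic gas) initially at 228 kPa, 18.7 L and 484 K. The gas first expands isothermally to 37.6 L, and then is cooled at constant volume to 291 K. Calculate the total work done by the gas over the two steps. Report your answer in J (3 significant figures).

Step 1 (isothermal): W = P₁V₁ ln(V₂/V₁) = (4264) ln(37.6/18.7) = 2978 J.
Step 2 (isochoric): W = 0 (constant volume).
W_total = 2978 + 0 = 2978 J.

W_total ≈ 2980 J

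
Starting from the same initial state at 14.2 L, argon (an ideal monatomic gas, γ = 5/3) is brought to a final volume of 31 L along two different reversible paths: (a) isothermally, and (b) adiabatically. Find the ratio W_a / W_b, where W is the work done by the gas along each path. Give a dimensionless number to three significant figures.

Path (a) isothermal: W = P₁V₁ ln(V₂/V₁) → W_a/(P₁V₁) = 0.7807.
Path (b) adiabatic: W = P₁V₁(1 − (V₁/V₂)^(γ−1))/(γ−1) → W_b/(P₁V₁) = 0.6087.
W_a / W_b = 0.7807 / 0.6087 = 1.283.

W_a / W_b ≈ 1.28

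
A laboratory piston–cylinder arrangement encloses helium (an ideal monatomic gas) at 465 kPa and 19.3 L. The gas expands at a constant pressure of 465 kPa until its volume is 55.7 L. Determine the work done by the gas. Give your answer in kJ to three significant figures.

Isobaric: W = P ΔV.
W = (465 kPa)(55.7 − 19.3 L) = (465)(36.4) = 16926 J.

W ≈ 16.9 kJ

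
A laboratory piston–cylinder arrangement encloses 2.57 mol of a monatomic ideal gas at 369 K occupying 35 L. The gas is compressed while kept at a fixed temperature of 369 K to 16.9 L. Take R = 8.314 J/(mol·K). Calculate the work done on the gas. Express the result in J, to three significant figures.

Isothermal: W = nRT ln(V₂/V₁).
W = (2.57)(8.314)(369) × ln(16.9/35)
  = 7884 × -0.728
W_by_gas = -5740 J; work on gas = −W_by = 5740 J.

W ≈ 5740 J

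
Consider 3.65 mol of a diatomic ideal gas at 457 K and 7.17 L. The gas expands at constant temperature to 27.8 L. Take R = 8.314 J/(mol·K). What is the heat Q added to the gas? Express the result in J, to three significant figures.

Q ≈ 18800 J

Isothermal ⇒ ΔU = 0, so Q = W = nRT ln(V₂/V₁).
Q = (3.65)(8.314)(457) ln(27.8/7.17) = 13868 × 1.355 = 18793 J.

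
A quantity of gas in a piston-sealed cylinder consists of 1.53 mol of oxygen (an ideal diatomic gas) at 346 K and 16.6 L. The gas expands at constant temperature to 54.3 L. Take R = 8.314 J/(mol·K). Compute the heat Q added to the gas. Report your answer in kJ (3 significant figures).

Isothermal ⇒ ΔU = 0, so Q = W = nRT ln(V₂/V₁).
Q = (1.53)(8.314)(346) ln(54.3/16.6) = 4401 × 1.185 = 5216 J.

Q ≈ 5.22 kJ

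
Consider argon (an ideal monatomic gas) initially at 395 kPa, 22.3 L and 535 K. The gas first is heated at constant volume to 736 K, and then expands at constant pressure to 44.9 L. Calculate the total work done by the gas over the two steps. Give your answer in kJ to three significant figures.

Step 1 (isochoric): W = 0 (constant volume).
After step 1: P = 543.4 kPa (V unchanged).
Step 2 (isobaric): W = PΔV = (543.4 kPa)(44.9 − 22.3 L) = 12281 J.
W_total = 0 + 12281 = 12281 J.

W_total ≈ 12.3 kJ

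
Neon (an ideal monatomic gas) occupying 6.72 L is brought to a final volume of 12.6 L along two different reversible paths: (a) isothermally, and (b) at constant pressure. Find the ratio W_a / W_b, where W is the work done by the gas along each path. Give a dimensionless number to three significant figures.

W_a / W_b ≈ 0.718

Path (a) isothermal: W = P₁V₁ ln(V₂/V₁) → W_a/(P₁V₁) = 0.6286.
Path (b) isobaric: W = P₁(V₂ − V₁) → W_b/(P₁V₁) = 0.875.
W_a / W_b = 0.6286 / 0.875 = 0.7184.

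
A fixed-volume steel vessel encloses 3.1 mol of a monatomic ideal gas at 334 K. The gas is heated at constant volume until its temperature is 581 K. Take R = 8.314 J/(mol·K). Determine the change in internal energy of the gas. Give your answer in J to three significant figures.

Constant volume ⇒ W = 0, so Q = ΔU = nCᵥΔT with Cᵥ = 3R/2 = 12.47 J/(mol·K).
ΔU = (3.1)(12.47)(581 − 334) = 9549 J.

ΔU ≈ 9550 J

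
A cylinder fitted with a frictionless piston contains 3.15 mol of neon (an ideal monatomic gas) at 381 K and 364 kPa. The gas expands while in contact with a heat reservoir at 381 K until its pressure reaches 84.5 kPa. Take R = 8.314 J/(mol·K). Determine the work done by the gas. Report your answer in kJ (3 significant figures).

W ≈ 14.6 kJ

Isothermal process: W = nRT ln(V₂/V₁) = nRT ln(P₁/P₂).
W = (3.15)(8.314)(381) × ln(364/84.5)
  = 9978 × ln(4.308) = 9978 × 1.46
W_by_gas = 14572 J.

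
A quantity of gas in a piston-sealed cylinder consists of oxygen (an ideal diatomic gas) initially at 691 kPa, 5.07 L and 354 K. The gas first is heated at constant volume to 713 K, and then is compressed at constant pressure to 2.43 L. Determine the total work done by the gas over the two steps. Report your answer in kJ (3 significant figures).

W_total ≈ -3.67 kJ

Step 1 (isochoric): W = 0 (constant volume).
After step 1: P = 1392 kPa (V unchanged).
Step 2 (isobaric): W = PΔV = (1392 kPa)(2.43 − 5.07 L) = -3674 J.
W_total = 0 − 3674 = -3674 J.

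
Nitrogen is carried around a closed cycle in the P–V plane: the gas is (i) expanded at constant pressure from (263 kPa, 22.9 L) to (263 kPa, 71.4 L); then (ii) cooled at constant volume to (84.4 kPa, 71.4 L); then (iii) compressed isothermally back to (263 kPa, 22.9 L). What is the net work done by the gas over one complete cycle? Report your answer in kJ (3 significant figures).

W_net ≈ 5.90 kJ

Leg (i): W = PΔV = (263)(71.4 − 22.9) = 12756 J.
Leg (ii): W = 0.
Leg (iii): W = PᵢVᵢ ln(V_f/Vᵢ) = (6026) ln(22.9/71.4) = -6853 J.
W_net = 12756 − 6853 = 5903 J.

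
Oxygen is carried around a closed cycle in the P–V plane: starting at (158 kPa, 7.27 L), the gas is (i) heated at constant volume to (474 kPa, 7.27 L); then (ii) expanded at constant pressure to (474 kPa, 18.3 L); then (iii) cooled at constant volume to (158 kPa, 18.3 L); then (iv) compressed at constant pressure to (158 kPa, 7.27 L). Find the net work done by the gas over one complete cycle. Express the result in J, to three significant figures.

Constant-volume legs do no work.
W(ii) = (474)(18.3 − 7.27) = 5228 J; W(iv) = (158)(7.27 − 18.3) = -1743 J.
W_net = 5228 − 1743 = 3485 J (the clockwise enclosed area).

W_net ≈ 3490 J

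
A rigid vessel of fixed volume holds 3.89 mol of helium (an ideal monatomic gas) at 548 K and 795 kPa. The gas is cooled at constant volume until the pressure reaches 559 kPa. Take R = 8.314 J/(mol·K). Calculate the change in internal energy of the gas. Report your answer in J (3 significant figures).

ΔU ≈ -7890 J

Constant volume ⇒ W = 0, so Q = ΔU = nCᵥΔT with Cᵥ = 3R/2 = 12.47 J/(mol·K).
At constant V, T₂/T₁ = P₂/P₁ ⇒ ΔT = T₁(P₂/P₁ − 1) = 548·(559/795 − 1) = -162.7 K.
ΔU = (3.89)(12.47)(-162.7) = -7892 J.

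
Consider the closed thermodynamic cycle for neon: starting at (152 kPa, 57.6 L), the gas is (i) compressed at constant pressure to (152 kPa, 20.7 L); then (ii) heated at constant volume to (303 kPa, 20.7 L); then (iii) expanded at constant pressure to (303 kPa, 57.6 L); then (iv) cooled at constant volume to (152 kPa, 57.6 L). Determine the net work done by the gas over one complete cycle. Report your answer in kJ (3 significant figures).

W_net ≈ 5.57 kJ

Constant-volume legs do no work.
W(i) = (152)(20.7 − 57.6) = -5609 J; W(iii) = (303)(57.6 − 20.7) = 11181 J.
W_net = -5609 + 11181 = 5572 J (the clockwise enclosed area).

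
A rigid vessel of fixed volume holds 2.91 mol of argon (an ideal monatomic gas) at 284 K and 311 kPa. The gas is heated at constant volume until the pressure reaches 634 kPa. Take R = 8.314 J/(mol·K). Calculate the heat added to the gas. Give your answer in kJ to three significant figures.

Q ≈ 10.7 kJ

Constant volume ⇒ W = 0, so Q = ΔU = nCᵥΔT with Cᵥ = 3R/2 = 12.47 J/(mol·K).
At constant V, T₂/T₁ = P₂/P₁ ⇒ ΔT = T₁(P₂/P₁ − 1) = 284·(634/311 − 1) = 295 K.
ΔU = (2.91)(12.47)(295) = 10704 J.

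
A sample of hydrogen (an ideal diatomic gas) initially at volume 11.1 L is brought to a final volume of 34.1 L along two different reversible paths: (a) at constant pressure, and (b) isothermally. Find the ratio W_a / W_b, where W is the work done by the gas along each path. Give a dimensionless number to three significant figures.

W_a / W_b ≈ 1.85

Path (a) isobaric: W = P₁(V₂ − V₁) → W_a/(P₁V₁) = 2.072.
Path (b) isothermal: W = P₁V₁ ln(V₂/V₁) → W_b/(P₁V₁) = 1.122.
W_a / W_b = 2.072 / 1.122 = 1.846.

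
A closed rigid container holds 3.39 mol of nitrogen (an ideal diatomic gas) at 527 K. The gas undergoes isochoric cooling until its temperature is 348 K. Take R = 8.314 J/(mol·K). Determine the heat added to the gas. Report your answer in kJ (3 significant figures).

Constant volume ⇒ W = 0, so Q = ΔU = nCᵥΔT with Cᵥ = 5R/2 = 20.79 J/(mol·K).
ΔU = (3.39)(20.79)(348 − 527) = -12613 J.

Q ≈ -12.6 kJ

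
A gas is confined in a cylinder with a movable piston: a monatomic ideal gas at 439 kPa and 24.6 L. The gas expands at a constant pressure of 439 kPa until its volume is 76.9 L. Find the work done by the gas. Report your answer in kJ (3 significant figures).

Isobaric: W = P ΔV.
W = (439 kPa)(76.9 − 24.6 L) = (439)(52.3) = 22960 J.

W ≈ 23.0 kJ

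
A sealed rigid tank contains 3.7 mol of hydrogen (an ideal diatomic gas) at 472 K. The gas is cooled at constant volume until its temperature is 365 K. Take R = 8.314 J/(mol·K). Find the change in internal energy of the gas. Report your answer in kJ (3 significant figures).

ΔU ≈ -8.23 kJ

Constant volume ⇒ W = 0, so Q = ΔU = nCᵥΔT with Cᵥ = 5R/2 = 20.79 J/(mol·K).
ΔU = (3.7)(20.79)(365 − 472) = -8229 J.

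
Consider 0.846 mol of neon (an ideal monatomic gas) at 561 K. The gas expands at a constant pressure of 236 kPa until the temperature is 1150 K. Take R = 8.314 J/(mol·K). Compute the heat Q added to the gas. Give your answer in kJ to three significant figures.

Isobaric: W = nRΔT = (0.846)(8.314)(589) = 4143 J.
ΔU = nCᵥΔT with Cᵥ = 3R/2: ΔU = (0.846)(12.47)(589) = 6214 J.
Q = ΔU + W = 6214 + 4143 = 10357 J.

Q ≈ 10.4 kJ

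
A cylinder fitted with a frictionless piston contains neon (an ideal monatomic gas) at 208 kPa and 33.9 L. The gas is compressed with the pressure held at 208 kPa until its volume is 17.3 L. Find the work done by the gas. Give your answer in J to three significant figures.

W ≈ -3450 J

Isobaric: W = P ΔV.
W = (208 kPa)(17.3 − 33.9 L) = (208)(-16.6) = -3453 J.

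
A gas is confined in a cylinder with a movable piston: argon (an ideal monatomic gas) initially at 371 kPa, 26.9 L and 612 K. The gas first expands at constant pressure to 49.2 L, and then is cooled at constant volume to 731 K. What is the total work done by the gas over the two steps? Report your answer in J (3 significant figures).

Step 1 (isobaric): W = PΔV = (371 kPa)(49.2 − 26.9 L) = 8273 J.
Step 2 (isochoric): W = 0 (constant volume).
W_total = 8273 + 0 = 8273 J.

W_total ≈ 8270 J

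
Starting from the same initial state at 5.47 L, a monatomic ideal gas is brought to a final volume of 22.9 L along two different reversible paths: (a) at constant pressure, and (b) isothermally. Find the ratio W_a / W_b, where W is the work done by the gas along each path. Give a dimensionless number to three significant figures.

W_a / W_b ≈ 2.23

Path (a) isobaric: W = P₁(V₂ − V₁) → W_a/(P₁V₁) = 3.186.
Path (b) isothermal: W = P₁V₁ ln(V₂/V₁) → W_b/(P₁V₁) = 1.432.
W_a / W_b = 3.186 / 1.432 = 2.225.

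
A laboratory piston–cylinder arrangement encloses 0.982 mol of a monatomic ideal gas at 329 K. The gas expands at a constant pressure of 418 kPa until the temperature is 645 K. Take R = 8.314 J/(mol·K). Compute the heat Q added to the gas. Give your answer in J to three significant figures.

Q ≈ 6450 J

Isobaric: W = nRΔT = (0.982)(8.314)(316) = 2580 J.
ΔU = nCᵥΔT with Cᵥ = 3R/2: ΔU = (0.982)(12.47)(316) = 3870 J.
Q = ΔU + W = 3870 + 2580 = 6450 J.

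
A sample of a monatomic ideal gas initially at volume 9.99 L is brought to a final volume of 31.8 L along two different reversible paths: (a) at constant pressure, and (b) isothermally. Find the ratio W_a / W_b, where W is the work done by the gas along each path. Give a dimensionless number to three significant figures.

Path (a) isobaric: W = P₁(V₂ − V₁) → W_a/(P₁V₁) = 2.183.
Path (b) isothermal: W = P₁V₁ ln(V₂/V₁) → W_b/(P₁V₁) = 1.158.
W_a / W_b = 2.183 / 1.158 = 1.885.

W_a / W_b ≈ 1.89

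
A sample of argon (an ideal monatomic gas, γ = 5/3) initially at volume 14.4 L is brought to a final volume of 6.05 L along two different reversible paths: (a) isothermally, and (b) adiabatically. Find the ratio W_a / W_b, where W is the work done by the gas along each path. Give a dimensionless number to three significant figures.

W_a / W_b ≈ 0.739

Path (a) isothermal: W = P₁V₁ ln(V₂/V₁) → W_a/(P₁V₁) = -0.8672.
Path (b) adiabatic: W = P₁V₁(1 − (V₁/V₂)^(γ−1))/(γ−1) → W_b/(P₁V₁) = -1.174.
W_a / W_b = -0.8672 / -1.174 = 0.7386.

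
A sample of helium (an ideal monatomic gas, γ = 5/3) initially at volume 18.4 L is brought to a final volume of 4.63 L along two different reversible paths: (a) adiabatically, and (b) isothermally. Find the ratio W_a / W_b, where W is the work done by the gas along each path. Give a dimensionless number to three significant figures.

Path (a) adiabatic: W = P₁V₁(1 − (V₁/V₂)^(γ−1))/(γ−1) → W_a/(P₁V₁) = -2.263.
Path (b) isothermal: W = P₁V₁ ln(V₂/V₁) → W_b/(P₁V₁) = -1.38.
W_a / W_b = -2.263 / -1.38 = 1.64.

W_a / W_b ≈ 1.64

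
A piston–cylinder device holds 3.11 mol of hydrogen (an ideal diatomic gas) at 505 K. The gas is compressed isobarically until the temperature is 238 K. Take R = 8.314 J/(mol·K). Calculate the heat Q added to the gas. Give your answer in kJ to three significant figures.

Q ≈ -24.2 kJ

Isobaric: W = nRΔT = (3.11)(8.314)(-267) = -6904 J.
ΔU = nCᵥΔT with Cᵥ = 5R/2: ΔU = (3.11)(20.79)(-267) = -17259 J.
Q = ΔU + W = -17259 − 6904 = -24163 J.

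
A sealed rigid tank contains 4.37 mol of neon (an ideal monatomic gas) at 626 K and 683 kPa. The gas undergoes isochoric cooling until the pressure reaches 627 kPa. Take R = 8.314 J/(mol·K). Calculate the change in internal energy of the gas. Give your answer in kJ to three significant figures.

ΔU ≈ -2.80 kJ

Constant volume ⇒ W = 0, so Q = ΔU = nCᵥΔT with Cᵥ = 3R/2 = 12.47 J/(mol·K).
At constant V, T₂/T₁ = P₂/P₁ ⇒ ΔT = T₁(P₂/P₁ − 1) = 626·(627/683 − 1) = -51.33 K.
ΔU = (4.37)(12.47)(-51.33) = -2797 J.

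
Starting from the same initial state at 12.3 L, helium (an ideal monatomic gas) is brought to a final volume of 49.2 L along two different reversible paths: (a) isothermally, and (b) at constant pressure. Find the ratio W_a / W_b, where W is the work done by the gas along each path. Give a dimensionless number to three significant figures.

W_a / W_b ≈ 0.462

Path (a) isothermal: W = P₁V₁ ln(V₂/V₁) → W_a/(P₁V₁) = 1.386.
Path (b) isobaric: W = P₁(V₂ − V₁) → W_b/(P₁V₁) = 3.
W_a / W_b = 1.386 / 3 = 0.4621.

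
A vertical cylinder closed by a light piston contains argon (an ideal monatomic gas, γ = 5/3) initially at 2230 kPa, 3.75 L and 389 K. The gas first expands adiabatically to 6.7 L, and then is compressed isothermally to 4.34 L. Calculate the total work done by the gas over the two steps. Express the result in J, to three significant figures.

W_total ≈ 1560 J

Step 1 (adiabatic): W = (P₁V₁ − P₂V₂)/(γ−1) = (8362 − 5679)/0.667 = 4025 J.
After step 1: P = 847.7 kPa, V = 6.7 L, T = 264.2 K.
Step 2 (isothermal): W = P₁V₁ ln(V₂/V₁) = (5679) ln(4.34/6.7) = -2466 J.
W_total = 4025 − 2466 = 1558 J.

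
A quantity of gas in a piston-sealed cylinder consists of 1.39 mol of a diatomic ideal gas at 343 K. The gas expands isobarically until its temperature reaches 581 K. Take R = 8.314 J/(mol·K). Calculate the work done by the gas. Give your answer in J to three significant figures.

W ≈ 2750 J

Isobaric: W = P ΔV = nR ΔT.
W = (1.39)(8.314)(581 − 343) = 2750 J.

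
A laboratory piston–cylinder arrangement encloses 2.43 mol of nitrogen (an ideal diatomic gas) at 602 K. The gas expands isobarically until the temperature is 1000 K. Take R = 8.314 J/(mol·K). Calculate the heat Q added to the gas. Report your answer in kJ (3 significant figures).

Q ≈ 28.1 kJ

Isobaric: W = nRΔT = (2.43)(8.314)(398) = 8041 J.
ΔU = nCᵥΔT with Cᵥ = 5R/2: ΔU = (2.43)(20.79)(398) = 20102 J.
Q = ΔU + W = 20102 + 8041 = 28143 J.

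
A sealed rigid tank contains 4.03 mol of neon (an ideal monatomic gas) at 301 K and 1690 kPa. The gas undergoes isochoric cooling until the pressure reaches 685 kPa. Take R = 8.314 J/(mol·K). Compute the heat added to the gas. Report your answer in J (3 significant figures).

Constant volume ⇒ W = 0, so Q = ΔU = nCᵥΔT with Cᵥ = 3R/2 = 12.47 J/(mol·K).
At constant V, T₂/T₁ = P₂/P₁ ⇒ ΔT = T₁(P₂/P₁ − 1) = 301·(685/1690 − 1) = -179 K.
ΔU = (4.03)(12.47)(-179) = -8996 J.

Q ≈ -9000 J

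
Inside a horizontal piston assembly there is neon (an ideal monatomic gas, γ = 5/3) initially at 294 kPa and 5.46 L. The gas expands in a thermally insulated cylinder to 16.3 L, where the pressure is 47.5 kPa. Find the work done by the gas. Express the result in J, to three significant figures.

Adiabatic: W = (P₁V₁ − P₂V₂)/(γ − 1) with γ = 5/3.
P₁V₁ = 1605 J, P₂V₂ = 774.2 J.
W = (1605 − 774.2) / 0.6667 = 1246 J.

W ≈ 1250 J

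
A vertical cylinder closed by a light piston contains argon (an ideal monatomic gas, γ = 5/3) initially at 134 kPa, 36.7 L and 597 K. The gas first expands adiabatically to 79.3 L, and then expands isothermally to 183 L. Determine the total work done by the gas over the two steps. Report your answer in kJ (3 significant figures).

W_total ≈ 5.42 kJ

Step 1 (adiabatic): W = (P₁V₁ − P₂V₂)/(γ−1) = (4918 − 2942)/0.667 = 2963 J.
After step 1: P = 37.1 kPa, V = 79.3 L, T = 357.2 K.
Step 2 (isothermal): W = P₁V₁ ln(V₂/V₁) = (2942) ln(183/79.3) = 2461 J.
W_total = 2963 + 2461 = 5424 J.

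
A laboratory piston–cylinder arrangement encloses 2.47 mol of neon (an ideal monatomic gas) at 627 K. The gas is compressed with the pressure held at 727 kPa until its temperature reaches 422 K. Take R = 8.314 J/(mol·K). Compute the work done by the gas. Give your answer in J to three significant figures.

W ≈ -4210 J

Isobaric: W = P ΔV = nR ΔT.
W = (2.47)(8.314)(422 − 627) = -4210 J.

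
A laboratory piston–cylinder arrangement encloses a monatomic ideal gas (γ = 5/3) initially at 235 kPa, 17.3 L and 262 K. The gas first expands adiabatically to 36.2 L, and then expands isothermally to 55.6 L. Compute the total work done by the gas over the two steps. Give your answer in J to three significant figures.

W_total ≈ 3440 J

Step 1 (adiabatic): W = (P₁V₁ − P₂V₂)/(γ−1) = (4066 − 2485)/0.667 = 2371 J.
After step 1: P = 68.65 kPa, V = 36.2 L, T = 160.1 K.
Step 2 (isothermal): W = P₁V₁ ln(V₂/V₁) = (2485) ln(55.6/36.2) = 1066 J.
W_total = 2371 + 1066 = 3437 J.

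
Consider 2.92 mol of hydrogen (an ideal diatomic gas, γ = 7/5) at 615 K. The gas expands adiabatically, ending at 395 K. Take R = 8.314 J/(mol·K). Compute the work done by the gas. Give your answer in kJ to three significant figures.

Adiabatic ⇒ Q = 0, so W_by = −ΔU = nCᵥ(T₁ − T₂).
Cᵥ = 5R/2 = 20.79 J/(mol·K).
W = (2.92)(20.79)(615 − 395) = 13352 J.

W ≈ 13.4 kJ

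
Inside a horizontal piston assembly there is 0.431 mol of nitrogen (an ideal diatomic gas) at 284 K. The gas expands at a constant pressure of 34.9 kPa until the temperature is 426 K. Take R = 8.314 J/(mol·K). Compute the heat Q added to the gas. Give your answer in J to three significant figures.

Q ≈ 1780 J

Isobaric: W = nRΔT = (0.431)(8.314)(142) = 508.8 J.
ΔU = nCᵥΔT with Cᵥ = 5R/2: ΔU = (0.431)(20.79)(142) = 1272 J.
Q = ΔU + W = 1272 + 508.8 = 1781 J.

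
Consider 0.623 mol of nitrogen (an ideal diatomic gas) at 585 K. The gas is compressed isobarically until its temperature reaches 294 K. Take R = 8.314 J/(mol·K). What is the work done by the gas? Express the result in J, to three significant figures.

Isobaric: W = P ΔV = nR ΔT.
W = (0.623)(8.314)(294 − 585) = -1507 J.

W ≈ -1510 J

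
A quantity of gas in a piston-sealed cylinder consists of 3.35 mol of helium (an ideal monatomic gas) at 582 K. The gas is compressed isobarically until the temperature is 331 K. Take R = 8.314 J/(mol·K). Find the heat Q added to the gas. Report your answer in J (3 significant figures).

Q ≈ -17500 J

Isobaric: W = nRΔT = (3.35)(8.314)(-251) = -6991 J.
ΔU = nCᵥΔT with Cᵥ = 3R/2: ΔU = (3.35)(12.47)(-251) = -10486 J.
Q = ΔU + W = -10486 − 6991 = -17477 J.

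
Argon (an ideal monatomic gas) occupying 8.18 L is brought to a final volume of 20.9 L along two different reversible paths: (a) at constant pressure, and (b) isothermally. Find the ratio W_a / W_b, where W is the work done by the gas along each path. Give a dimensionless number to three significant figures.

W_a / W_b ≈ 1.66

Path (a) isobaric: W = P₁(V₂ − V₁) → W_a/(P₁V₁) = 1.555.
Path (b) isothermal: W = P₁V₁ ln(V₂/V₁) → W_b/(P₁V₁) = 0.9381.
W_a / W_b = 1.555 / 0.9381 = 1.658.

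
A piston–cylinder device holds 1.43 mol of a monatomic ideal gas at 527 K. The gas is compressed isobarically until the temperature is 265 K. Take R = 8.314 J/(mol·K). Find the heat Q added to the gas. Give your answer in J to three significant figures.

Q ≈ -7790 J

Isobaric: W = nRΔT = (1.43)(8.314)(-262) = -3115 J.
ΔU = nCᵥΔT with Cᵥ = 3R/2: ΔU = (1.43)(12.47)(-262) = -4672 J.
Q = ΔU + W = -4672 − 3115 = -7787 J.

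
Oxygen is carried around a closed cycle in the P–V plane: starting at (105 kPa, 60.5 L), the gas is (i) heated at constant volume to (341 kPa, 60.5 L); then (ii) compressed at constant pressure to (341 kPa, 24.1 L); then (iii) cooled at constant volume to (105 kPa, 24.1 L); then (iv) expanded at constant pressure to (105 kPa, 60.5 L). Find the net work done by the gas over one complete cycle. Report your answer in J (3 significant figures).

Constant-volume legs do no work.
W(ii) = (341)(24.1 − 60.5) = -12412 J; W(iv) = (105)(60.5 − 24.1) = 3822 J.
W_net = -12412 + 3822 = -8590 J (the counter-clockwise enclosed area).

W_net ≈ -8590 J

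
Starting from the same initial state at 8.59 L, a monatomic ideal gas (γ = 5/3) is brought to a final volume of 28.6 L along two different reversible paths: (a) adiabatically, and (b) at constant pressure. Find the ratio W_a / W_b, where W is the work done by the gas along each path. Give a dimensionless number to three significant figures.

Path (a) adiabatic: W = P₁V₁(1 − (V₁/V₂)^(γ−1))/(γ−1) → W_a/(P₁V₁) = 0.8273.
Path (b) isobaric: W = P₁(V₂ − V₁) → W_b/(P₁V₁) = 2.329.
W_a / W_b = 0.8273 / 2.329 = 0.3551.

W_a / W_b ≈ 0.355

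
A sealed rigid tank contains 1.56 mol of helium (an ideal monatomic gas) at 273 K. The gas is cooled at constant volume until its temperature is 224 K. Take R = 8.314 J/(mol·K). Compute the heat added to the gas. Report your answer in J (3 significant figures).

Q ≈ -953 J

Constant volume ⇒ W = 0, so Q = ΔU = nCᵥΔT with Cᵥ = 3R/2 = 12.47 J/(mol·K).
ΔU = (1.56)(12.47)(224 − 273) = -953.3 J.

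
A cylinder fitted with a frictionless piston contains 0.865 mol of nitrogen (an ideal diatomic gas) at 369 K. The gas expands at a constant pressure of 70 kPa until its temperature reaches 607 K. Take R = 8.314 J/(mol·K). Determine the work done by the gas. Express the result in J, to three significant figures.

Isobaric: W = P ΔV = nR ΔT.
W = (0.865)(8.314)(607 − 369) = 1712 J.

W ≈ 1710 J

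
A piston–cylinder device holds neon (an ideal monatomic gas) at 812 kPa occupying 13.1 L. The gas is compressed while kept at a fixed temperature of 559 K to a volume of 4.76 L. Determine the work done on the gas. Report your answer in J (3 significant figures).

Isothermal: W = nRT ln(V₂/V₁) = P₁V₁ ln(V₂/V₁).
P₁V₁ = (812 kPa)(13.1 L) = 10637 J.
W = 10637 × ln(4.76/13.1) = 10637 × -1.012
W_by_gas = -10769 J; work on gas = −W_by = 10769 J.

W ≈ 10800 J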